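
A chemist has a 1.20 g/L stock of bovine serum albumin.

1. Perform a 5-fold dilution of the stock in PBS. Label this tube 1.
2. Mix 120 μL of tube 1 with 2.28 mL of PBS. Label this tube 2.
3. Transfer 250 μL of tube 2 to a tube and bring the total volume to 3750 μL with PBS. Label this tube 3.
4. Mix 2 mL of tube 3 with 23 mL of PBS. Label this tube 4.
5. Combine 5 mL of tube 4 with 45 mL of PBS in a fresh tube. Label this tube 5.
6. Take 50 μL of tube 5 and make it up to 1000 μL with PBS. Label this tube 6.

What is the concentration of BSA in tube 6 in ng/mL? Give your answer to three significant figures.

0.320 ng/mL

Step 1: 5-fold → factor 5
Step 2: 120 μL + 2.28 mL = 2400 μL total → factor 2400/120 = 20
Step 3: 250 μL brought to 3750 μL → factor 3750/250 = 15
Step 4: 2 mL + 23 mL = 25 mL total → factor 25/2 = 12.5
Step 5: 5 mL + 45 mL = 50 mL total → factor 50/5 = 10
Step 6: 50 μL brought to 1000 μL → factor 1000/50 = 20
Overall dilution factor = 5 × 20 × 15 × 12.5 × 10 × 20 = 3.75 × 10^6
Final = 1.20 g/L / 3.75 × 10^6 = 3.200 × 10^-7 g/L = 0.320 ng/mL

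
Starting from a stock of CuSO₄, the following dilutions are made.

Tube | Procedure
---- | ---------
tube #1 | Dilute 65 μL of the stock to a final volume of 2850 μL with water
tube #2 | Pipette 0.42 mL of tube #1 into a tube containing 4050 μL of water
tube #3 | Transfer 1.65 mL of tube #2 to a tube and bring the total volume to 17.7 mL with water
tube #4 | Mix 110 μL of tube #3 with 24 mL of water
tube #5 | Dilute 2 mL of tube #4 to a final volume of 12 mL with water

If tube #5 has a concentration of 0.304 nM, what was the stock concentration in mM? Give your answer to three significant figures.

Step 1: 65 μL brought to 2850 μL → factor 2850/65 = 43.846
Step 2: 0.42 mL + 4050 μL = 4.47 mL total → factor 4.47/0.42 = 10.643
Step 3: 1.65 mL brought to 17.7 mL → factor 17.7/1.65 = 10.727
Step 4: 110 μL + 24 mL = 24110 μL total → factor 24110/110 = 219.18
Step 5: 2 mL brought to 12 mL → factor 12/2 = 6
Overall dilution factor = 43.846 × 10.643 × 10.727 × 219.18 × 6 = 6.5832 × 10^6
Stock = 0.304 nM × 6.5832 × 10^6 = 2.001 × 10^6 nM = 2.00 mM

2.00 mM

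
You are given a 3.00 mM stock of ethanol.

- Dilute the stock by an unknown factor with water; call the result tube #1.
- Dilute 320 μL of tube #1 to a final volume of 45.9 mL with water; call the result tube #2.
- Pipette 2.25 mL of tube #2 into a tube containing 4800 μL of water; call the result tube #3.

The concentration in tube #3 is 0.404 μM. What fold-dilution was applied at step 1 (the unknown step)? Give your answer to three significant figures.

Step 1: unknown factor x
Step 2: 320 μL brought to 45.9 mL → factor 45900/320 = 143.44
Step 3: 2.25 mL + 4800 μL = 7.05 mL total → factor 7.05/2.25 = 3.1333
Product of known-step factors = 449.44
Overall factor = 3.00 mM / (0.404 μM) = 7425.7
x = 7425.7 / 449.44 = 16.5

16.5-fold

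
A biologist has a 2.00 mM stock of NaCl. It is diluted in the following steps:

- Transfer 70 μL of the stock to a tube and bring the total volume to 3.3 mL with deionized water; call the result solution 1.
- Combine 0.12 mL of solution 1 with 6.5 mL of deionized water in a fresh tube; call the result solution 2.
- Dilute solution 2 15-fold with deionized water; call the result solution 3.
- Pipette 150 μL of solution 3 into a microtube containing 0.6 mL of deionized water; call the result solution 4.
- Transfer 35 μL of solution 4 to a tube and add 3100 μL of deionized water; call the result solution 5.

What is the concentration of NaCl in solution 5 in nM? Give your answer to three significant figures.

Step 1: 70 μL brought to 3.3 mL → factor 3300/70 = 47.143
Step 2: 0.12 mL + 6.5 mL = 6.62 mL total → factor 6.62/0.12 = 55.167
Step 3: 15-fold → factor 15
Step 4: 150 μL + 0.6 mL = 750 μL total → factor 750/150 = 5
Step 5: 35 μL + 3100 μL = 3135 μL total → factor 3135/35 = 89.571
Overall dilution factor = 47.143 × 55.167 × 15 × 5 × 89.571 = 1.7471 × 10^7
Final = 2.00 mM / 1.7471 × 10^7 = 1.145 × 10^-7 mM = 0.114 nM

0.114 nM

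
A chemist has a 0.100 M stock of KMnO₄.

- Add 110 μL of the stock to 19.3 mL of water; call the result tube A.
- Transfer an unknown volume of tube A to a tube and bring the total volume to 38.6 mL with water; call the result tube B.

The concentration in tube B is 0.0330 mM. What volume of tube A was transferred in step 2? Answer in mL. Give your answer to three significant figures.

Step 1: 110 μL + 19.3 mL = 19410 μL total → factor 19410/110 = 176.45
Step 2: v brought to 38.6 mL → factor = 38.6 mL/v
Product of known-step factors = 176.45
Overall factor = 0.100 M / (0.0330 mM) = 3030.3
Step-2 factor = 3030.3 / 176.45 = 17.173
v = 38.6 mL / 17.173 = 2.25 mL

2.25 mL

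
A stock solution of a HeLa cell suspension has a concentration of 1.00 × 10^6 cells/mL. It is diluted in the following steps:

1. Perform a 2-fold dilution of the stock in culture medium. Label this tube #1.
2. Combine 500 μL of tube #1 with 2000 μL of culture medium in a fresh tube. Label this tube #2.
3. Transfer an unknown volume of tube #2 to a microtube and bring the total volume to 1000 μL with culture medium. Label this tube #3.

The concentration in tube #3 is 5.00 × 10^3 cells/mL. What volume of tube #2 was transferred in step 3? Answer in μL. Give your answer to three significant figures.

Step 1: 2-fold → factor 2
Step 2: 500 μL + 2000 μL = 2500 μL total → factor 2500/500 = 5
Step 3: v brought to 1000 μL → factor = 1000 μL/v
Product of known-step factors = 10
Overall factor = 1.00 × 10^6 cells/mL / (5.00 × 10^3 cells/mL) = 200
Step-3 factor = 200 / 10 = 20
v = 1000 μL / 20 = 50.0 μL

50.0 μL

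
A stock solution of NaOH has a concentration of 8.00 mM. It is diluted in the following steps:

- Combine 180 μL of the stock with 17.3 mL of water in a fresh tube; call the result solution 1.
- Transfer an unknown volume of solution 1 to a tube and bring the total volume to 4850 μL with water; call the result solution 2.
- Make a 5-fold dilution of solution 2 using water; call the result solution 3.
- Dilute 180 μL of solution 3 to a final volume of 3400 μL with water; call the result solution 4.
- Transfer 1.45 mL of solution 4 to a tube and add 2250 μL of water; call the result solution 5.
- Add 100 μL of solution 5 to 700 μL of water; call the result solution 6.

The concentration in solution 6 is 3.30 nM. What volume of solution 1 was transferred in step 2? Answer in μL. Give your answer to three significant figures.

Step 1: 180 μL + 17.3 mL = 17480 μL total → factor 17480/180 = 97.111
Step 2: v brought to 4850 μL → factor = 4850 μL/v
Step 3: 5-fold → factor 5
Step 4: 180 μL brought to 3400 μL → factor 3400/180 = 18.889
Step 5: 1.45 mL + 2250 μL = 3.7 mL total → factor 3.7/1.45 = 2.5517
Step 6: 100 μL + 700 μL = 800 μL total → factor 800/100 = 8
Product of known-step factors = 1.8723 × 10^5
Overall factor = 8.00 mM / (3.30 nM) = 2.4242 × 10^6
Step-2 factor = 2.4242 × 10^6 / 1.8723 × 10^5 = 12.948
v = 4850 μL / 12.948 = 375 μL

375 μL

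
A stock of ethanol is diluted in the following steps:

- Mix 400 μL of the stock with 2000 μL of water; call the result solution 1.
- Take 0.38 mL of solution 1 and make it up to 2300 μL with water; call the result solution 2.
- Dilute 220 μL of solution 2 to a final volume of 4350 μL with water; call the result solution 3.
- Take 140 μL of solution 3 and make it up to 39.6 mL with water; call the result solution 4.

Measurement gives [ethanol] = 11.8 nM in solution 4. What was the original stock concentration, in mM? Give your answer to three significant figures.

2.40 mM

Step 1: 400 μL + 2000 μL = 2400 μL total → factor 2400/400 = 6
Step 2: 0.38 mL brought to 2300 μL → factor 2.3/0.38 = 6.0526
Step 3: 220 μL brought to 4350 μL → factor 4350/220 = 19.773
Step 4: 140 μL brought to 39.6 mL → factor 39600/140 = 282.86
Overall dilution factor = 6 × 6.0526 × 19.773 × 282.86 = 2.0311 × 10^5
Stock = 11.8 nM × 2.0311 × 10^5 = 2.397 × 10^6 nM = 2.40 mM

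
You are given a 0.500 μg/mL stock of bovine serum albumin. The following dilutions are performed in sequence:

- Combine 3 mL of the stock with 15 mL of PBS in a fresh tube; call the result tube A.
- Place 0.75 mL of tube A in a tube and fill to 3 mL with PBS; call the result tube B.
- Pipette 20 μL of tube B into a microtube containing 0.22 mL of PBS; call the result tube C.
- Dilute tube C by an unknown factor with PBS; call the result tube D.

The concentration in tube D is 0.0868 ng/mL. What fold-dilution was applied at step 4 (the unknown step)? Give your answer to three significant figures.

Step 1: 3 mL + 15 mL = 18 mL total → factor 18/3 = 6
Step 2: 0.75 mL brought to 3 mL → factor 3/0.75 = 4
Step 3: 20 μL + 0.22 mL = 240 μL total → factor 240/20 = 12
Step 4: unknown factor x
Product of known-step factors = 288
Overall factor = 0.500 μg/mL / (0.0868 ng/mL) = 5760.4
x = 5760.4 / 288 = 20.0

20.0-fold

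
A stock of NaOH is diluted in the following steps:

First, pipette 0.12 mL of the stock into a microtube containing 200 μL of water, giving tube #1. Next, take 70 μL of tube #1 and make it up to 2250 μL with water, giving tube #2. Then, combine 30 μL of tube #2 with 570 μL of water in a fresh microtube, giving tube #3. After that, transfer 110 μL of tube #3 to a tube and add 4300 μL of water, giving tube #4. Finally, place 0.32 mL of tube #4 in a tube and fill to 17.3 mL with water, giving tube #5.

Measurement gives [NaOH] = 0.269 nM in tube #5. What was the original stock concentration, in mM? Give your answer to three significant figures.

Step 1: 0.12 mL + 200 μL = 0.32 mL total → factor 0.32/0.12 = 2.6667
Step 2: 70 μL brought to 2250 μL → factor 2250/70 = 32.143
Step 3: 30 μL + 570 μL = 600 μL total → factor 600/30 = 20
Step 4: 110 μL + 4300 μL = 4410 μL total → factor 4410/110 = 40.091
Step 5: 0.32 mL brought to 17.3 mL → factor 17.3/0.32 = 54.062
Overall dilution factor = 2.6667 × 32.143 × 20 × 40.091 × 54.062 = 3.7156 × 10^6
Stock = 0.269 nM × 3.7156 × 10^6 = 9.995 × 10^5 nM = 0.999 mM

0.999 mM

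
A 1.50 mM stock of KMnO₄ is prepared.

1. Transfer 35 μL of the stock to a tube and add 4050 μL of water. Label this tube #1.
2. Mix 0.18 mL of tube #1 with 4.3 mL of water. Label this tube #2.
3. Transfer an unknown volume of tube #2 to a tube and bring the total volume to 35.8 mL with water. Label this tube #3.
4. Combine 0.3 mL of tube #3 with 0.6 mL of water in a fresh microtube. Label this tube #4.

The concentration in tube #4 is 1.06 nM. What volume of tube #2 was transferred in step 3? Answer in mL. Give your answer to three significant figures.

Step 1: 35 μL + 4050 μL = 4085 μL total → factor 4085/35 = 116.71
Step 2: 0.18 mL + 4.3 mL = 4.48 mL total → factor 4.48/0.18 = 24.889
Step 3: v brought to 35.8 mL → factor = 35.8 mL/v
Step 4: 0.3 mL + 0.6 mL = 0.9 mL total → factor 0.9/0.3 = 3
Product of known-step factors = 8714.7
Overall factor = 1.50 mM / (1.06 nM) = 1.4151 × 10^6
Step-3 factor = 1.4151 × 10^6 / 8714.7 = 162.38
v = 35.8 mL / 162.38 = 0.220 mL

0.220 mL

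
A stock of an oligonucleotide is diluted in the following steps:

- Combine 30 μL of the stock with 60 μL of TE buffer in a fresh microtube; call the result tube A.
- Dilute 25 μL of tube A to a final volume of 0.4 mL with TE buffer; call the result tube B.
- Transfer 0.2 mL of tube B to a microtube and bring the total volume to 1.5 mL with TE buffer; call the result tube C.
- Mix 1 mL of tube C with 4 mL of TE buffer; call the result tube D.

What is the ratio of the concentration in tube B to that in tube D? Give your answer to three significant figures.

Step 1: 30 μL + 60 μL = 90 μL total → factor 90/30 = 3
Step 2: 25 μL brought to 0.4 mL → factor 400/25 = 16
Step 3: 0.2 mL brought to 1.5 mL → factor 1.5/0.2 = 7.5
Step 4: 1 mL + 4 mL = 5 mL total → factor 5/1 = 5
Dilution factor to tube B = 48; to tube D = 1800
[tube B]/[tube D] = (factor to tube D)/(factor to tube B) = 1800/48 = 37.5

37.5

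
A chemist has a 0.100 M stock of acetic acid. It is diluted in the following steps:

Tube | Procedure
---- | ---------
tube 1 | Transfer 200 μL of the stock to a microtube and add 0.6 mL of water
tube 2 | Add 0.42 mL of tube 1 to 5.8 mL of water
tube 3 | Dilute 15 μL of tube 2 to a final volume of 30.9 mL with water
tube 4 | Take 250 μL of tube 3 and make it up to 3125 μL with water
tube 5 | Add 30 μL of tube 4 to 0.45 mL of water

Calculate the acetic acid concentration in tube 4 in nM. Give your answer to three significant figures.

65.6 nM

Step 1: 200 μL + 0.6 mL = 800 μL total → factor 800/200 = 4
Step 2: 0.42 mL + 5.8 mL = 6.22 mL total → factor 6.22/0.42 = 14.81
Step 3: 15 μL brought to 30.9 mL → factor 30900/15 = 2060
Step 4: 250 μL brought to 3125 μL → factor 3125/250 = 12.5
Dilution factor through tube 4 = 4 × 14.81 × 2060 × 12.5 = 1.5254 × 10^6
[tube 4] = 0.100 M / 1.5254 × 10^6 = 6.556 × 10^-8 M = 65.6 nM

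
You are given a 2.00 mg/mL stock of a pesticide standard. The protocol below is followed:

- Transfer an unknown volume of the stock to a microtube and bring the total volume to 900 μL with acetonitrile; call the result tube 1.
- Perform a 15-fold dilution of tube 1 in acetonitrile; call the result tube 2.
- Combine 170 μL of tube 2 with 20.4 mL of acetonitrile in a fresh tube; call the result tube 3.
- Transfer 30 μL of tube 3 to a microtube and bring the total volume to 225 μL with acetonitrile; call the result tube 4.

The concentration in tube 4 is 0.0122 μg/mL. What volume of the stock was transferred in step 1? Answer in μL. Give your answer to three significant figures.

74.7 μL

Step 1: v brought to 900 μL → factor = 900 μL/v
Step 2: 15-fold → factor 15
Step 3: 170 μL + 20.4 mL = 20570 μL total → factor 20570/170 = 121
Step 4: 30 μL brought to 225 μL → factor 225/30 = 7.5
Product of known-step factors = 13612
Overall factor = 2.00 mg/mL / (0.0122 μg/mL) = 1.6393 × 10^5
Step-1 factor = 1.6393 × 10^5 / 13612 = 12.043
v = 900 μL / 12.043 = 74.7 μL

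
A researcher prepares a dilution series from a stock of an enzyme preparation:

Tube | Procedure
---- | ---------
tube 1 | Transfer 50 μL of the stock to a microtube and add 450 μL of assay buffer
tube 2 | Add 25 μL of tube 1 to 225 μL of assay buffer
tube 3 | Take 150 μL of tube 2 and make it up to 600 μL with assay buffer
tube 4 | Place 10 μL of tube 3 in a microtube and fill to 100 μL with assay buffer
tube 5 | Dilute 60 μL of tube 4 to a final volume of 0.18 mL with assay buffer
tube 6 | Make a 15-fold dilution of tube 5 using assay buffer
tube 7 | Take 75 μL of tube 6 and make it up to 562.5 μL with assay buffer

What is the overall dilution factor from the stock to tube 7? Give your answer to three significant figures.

1.35 × 10^6

Step 1: 50 μL + 450 μL = 500 μL total → factor 500/50 = 10
Step 2: 25 μL + 225 μL = 250 μL total → factor 250/25 = 10
Step 3: 150 μL brought to 600 μL → factor 600/150 = 4
Step 4: 10 μL brought to 100 μL → factor 100/10 = 10
Step 5: 60 μL brought to 0.18 mL → factor 180/60 = 3
Step 6: 15-fold → factor 15
Step 7: 75 μL brought to 562.5 μL → factor 562.5/75 = 7.5
Overall dilution factor = 10 × 10 × 4 × 10 × 3 × 15 × 7.5 = 1.35 × 10^6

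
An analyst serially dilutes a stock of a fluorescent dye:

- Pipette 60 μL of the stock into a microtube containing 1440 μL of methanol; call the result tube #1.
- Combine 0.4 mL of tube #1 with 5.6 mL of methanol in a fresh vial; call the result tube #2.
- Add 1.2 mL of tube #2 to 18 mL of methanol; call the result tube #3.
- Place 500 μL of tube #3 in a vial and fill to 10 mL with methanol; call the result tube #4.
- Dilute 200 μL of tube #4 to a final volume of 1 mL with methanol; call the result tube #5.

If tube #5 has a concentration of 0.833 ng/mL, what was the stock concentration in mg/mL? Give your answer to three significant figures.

0.500 mg/mL

Step 1: 60 μL + 1440 μL = 1500 μL total → factor 1500/60 = 25
Step 2: 0.4 mL + 5.6 mL = 6 mL total → factor 6/0.4 = 15
Step 3: 1.2 mL + 18 mL = 19.2 mL total → factor 19.2/1.2 = 16
Step 4: 500 μL brought to 10 mL → factor 10000/500 = 20
Step 5: 200 μL brought to 1 mL → factor 1000/200 = 5
Overall dilution factor = 25 × 15 × 16 × 20 × 5 = 6 × 10^5
Stock = 0.833 ng/mL × 6 × 10^5 = 4.998 × 10^5 ng/mL = 0.500 mg/mL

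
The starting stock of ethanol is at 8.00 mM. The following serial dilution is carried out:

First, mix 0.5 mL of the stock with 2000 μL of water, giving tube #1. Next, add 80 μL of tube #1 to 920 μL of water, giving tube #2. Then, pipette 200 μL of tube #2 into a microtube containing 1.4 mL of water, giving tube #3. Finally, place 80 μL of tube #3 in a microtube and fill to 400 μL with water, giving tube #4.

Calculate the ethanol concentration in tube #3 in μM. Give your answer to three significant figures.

Step 1: 0.5 mL + 2000 μL = 2.5 mL total → factor 2.5/0.5 = 5
Step 2: 80 μL + 920 μL = 1000 μL total → factor 1000/80 = 12.5
Step 3: 200 μL + 1.4 mL = 1600 μL total → factor 1600/200 = 8
Dilution factor through tube #3 = 5 × 12.5 × 8 = 500
[tube #3] = 8.00 mM / 500 = 0.01600 mM = 16.0 μM

16.0 μM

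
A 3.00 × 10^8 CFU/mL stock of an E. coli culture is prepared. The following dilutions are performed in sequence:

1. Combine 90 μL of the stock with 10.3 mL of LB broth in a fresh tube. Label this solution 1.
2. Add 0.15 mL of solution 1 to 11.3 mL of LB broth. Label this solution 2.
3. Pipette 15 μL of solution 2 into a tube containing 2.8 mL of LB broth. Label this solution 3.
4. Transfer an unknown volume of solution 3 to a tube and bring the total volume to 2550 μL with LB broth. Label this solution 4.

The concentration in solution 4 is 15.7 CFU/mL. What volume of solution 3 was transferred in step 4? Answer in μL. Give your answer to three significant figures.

221 μL

Step 1: 90 μL + 10.3 mL = 10390 μL total → factor 10390/90 = 115.44
Step 2: 0.15 mL + 11.3 mL = 11.45 mL total → factor 11.45/0.15 = 76.333
Step 3: 15 μL + 2.8 mL = 2815 μL total → factor 2815/15 = 187.67
Step 4: v brought to 2550 μL → factor = 2550 μL/v
Product of known-step factors = 1.6538 × 10^6
Overall factor = 3.00 × 10^8 CFU/mL / (15.7 CFU/mL) = 1.9108 × 10^7
Step-4 factor = 1.9108 × 10^7 / 1.6538 × 10^6 = 11.554
v = 2550 μL / 11.554 = 221 μL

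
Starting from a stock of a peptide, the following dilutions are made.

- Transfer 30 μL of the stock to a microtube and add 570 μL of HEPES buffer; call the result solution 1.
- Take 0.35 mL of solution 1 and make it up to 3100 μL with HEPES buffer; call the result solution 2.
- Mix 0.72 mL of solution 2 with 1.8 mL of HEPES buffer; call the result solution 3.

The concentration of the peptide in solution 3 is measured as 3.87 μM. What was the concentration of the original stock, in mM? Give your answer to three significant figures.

2.40 mM

Step 1: 30 μL + 570 μL = 600 μL total → factor 600/30 = 20
Step 2: 0.35 mL brought to 3100 μL → factor 3.1/0.35 = 8.8571
Step 3: 0.72 mL + 1.8 mL = 2.52 mL total → factor 2.52/0.72 = 3.5
Overall dilution factor = 20 × 8.8571 × 3.5 = 620
Stock = 3.87 μM × 620 = 2399 μM = 2.40 mM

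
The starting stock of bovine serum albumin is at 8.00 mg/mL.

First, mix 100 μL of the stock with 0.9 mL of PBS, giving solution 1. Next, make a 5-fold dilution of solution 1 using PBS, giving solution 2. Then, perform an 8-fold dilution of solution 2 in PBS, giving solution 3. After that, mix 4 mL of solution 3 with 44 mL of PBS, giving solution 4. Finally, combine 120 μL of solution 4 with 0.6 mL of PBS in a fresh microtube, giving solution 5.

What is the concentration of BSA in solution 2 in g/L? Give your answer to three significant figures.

Step 1: 100 μL + 0.9 mL = 1000 μL total → factor 1000/100 = 10
Step 2: 5-fold → factor 5
Dilution factor through solution 2 = 10 × 5 = 50
[solution 2] = 8.00 mg/mL / 50 = 0.1600 mg/mL = 0.160 g/L

0.160 g/L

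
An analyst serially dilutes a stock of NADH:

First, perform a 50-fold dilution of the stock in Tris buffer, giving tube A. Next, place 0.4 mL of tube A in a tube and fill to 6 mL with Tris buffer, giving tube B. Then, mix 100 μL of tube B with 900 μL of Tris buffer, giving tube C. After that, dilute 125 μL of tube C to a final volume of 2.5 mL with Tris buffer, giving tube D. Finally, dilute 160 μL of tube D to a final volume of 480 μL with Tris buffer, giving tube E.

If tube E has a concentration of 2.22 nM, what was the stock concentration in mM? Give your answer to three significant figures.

0.999 mM

Step 1: 50-fold → factor 50
Step 2: 0.4 mL brought to 6 mL → factor 6/0.4 = 15
Step 3: 100 μL + 900 μL = 1000 μL total → factor 1000/100 = 10
Step 4: 125 μL brought to 2.5 mL → factor 2500/125 = 20
Step 5: 160 μL brought to 480 μL → factor 480/160 = 3
Overall dilution factor = 50 × 15 × 10 × 20 × 3 = 4.5 × 10^5
Stock = 2.22 nM × 4.5 × 10^5 = 9.990 × 10^5 nM = 0.999 mM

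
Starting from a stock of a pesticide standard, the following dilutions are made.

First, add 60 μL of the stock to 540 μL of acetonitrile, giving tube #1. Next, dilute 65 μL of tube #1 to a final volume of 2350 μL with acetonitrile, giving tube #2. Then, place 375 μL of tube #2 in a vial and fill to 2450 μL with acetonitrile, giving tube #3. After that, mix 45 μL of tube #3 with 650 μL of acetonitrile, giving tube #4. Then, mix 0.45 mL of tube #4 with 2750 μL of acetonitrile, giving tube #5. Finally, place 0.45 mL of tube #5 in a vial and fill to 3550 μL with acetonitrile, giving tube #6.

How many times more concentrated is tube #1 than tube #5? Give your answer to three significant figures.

Step 1: 60 μL + 540 μL = 600 μL total → factor 600/60 = 10
Step 2: 65 μL brought to 2350 μL → factor 2350/65 = 36.154
Step 3: 375 μL brought to 2450 μL → factor 2450/375 = 6.5333
Step 4: 45 μL + 650 μL = 695 μL total → factor 695/45 = 15.444
Step 5: 0.45 mL + 2750 μL = 3.2 mL total → factor 3.2/0.45 = 7.1111
Dilution factor to tube #1 = 10; to tube #5 = 2.5942 × 10^5
[tube #1]/[tube #5] = (factor to tube #5)/(factor to tube #1) = 2.5942 × 10^5/10 = 2.59 × 10^4

2.59 × 10^4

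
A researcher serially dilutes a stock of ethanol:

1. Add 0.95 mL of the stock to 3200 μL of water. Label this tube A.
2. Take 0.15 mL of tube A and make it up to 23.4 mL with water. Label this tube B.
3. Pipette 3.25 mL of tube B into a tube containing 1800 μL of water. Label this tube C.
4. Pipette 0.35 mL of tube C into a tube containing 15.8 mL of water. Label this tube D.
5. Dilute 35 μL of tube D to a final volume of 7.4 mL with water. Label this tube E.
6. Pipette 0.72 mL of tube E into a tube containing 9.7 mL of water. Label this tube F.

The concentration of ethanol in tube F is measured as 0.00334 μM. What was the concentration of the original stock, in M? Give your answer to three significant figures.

0.499 M

Step 1: 0.95 mL + 3200 μL = 4.15 mL total → factor 4.15/0.95 = 4.3684
Step 2: 0.15 mL brought to 23.4 mL → factor 23.4/0.15 = 156
Step 3: 3.25 mL + 1800 μL = 5.05 mL total → factor 5.05/3.25 = 1.5538
Step 4: 0.35 mL + 15.8 mL = 16.15 mL total → factor 16.15/0.35 = 46.143
Step 5: 35 μL brought to 7.4 mL → factor 7400/35 = 211.43
Step 6: 0.72 mL + 9.7 mL = 10.42 mL total → factor 10.42/0.72 = 14.472
Overall dilution factor = 4.3684 × 156 × 1.5538 × 46.143 × 211.43 × 14.472 = 1.4951 × 10^8
Stock = 0.00334 μM × 1.4951 × 10^8 = 4.994 × 10^5 μM = 0.499 M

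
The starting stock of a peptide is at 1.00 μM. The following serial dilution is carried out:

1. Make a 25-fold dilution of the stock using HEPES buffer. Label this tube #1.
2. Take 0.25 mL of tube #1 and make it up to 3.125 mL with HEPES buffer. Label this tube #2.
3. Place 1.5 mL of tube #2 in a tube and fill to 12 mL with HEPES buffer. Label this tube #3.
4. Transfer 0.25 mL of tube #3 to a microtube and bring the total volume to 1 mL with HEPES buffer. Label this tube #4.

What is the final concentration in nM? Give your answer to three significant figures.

Step 1: 25-fold → factor 25
Step 2: 0.25 mL brought to 3.125 mL → factor 3.125/0.25 = 12.5
Step 3: 1.5 mL brought to 12 mL → factor 12/1.5 = 8
Step 4: 0.25 mL brought to 1 mL → factor 1/0.25 = 4
Overall dilution factor = 25 × 12.5 × 8 × 4 = 10000
Final = 1.00 μM / 10000 = 0.0001000 μM = 0.100 nM

0.100 nM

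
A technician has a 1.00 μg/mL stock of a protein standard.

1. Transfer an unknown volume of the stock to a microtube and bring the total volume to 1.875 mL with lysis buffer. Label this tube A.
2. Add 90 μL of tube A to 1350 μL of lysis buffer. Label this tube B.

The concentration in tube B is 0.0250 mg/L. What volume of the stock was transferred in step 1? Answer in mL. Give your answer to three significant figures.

0.750 mL

Step 1: v brought to 1.875 mL → factor = 1.875 mL/v
Step 2: 90 μL + 1350 μL = 1440 μL total → factor 1440/90 = 16
Product of known-step factors = 16
Overall factor = 1.00 μg/mL / (0.0250 mg/L) = 40
Step-1 factor = 40 / 16 = 2.5
v = 1.875 mL / 2.5 = 0.750 mL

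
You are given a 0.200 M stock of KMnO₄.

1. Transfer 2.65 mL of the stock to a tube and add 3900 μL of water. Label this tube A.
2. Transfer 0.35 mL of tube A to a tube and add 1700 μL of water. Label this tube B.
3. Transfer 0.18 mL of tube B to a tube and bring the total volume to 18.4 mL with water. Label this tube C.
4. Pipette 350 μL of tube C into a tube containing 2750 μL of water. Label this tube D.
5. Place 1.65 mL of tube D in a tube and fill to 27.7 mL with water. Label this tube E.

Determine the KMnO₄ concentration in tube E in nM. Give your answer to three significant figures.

909 nM

Step 1: 2.65 mL + 3900 μL = 6.55 mL total → factor 6.55/2.65 = 2.4717
Step 2: 0.35 mL + 1700 μL = 2.05 mL total → factor 2.05/0.35 = 5.8571
Step 3: 0.18 mL brought to 18.4 mL → factor 18.4/0.18 = 102.22
Step 4: 350 μL + 2750 μL = 3100 μL total → factor 3100/350 = 8.8571
Step 5: 1.65 mL brought to 27.7 mL → factor 27.7/1.65 = 16.788
Overall dilution factor = 2.4717 × 5.8571 × 102.22 × 8.8571 × 16.788 = 2.2005 × 10^5
Final = 0.200 M / 2.2005 × 10^5 = 9.089 × 10^-7 M = 909 nM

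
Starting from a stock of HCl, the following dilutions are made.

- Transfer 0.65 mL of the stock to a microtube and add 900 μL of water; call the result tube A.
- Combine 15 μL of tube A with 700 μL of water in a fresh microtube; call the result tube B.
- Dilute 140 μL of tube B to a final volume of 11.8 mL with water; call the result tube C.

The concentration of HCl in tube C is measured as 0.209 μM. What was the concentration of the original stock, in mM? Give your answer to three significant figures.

2.00 mM

Step 1: 0.65 mL + 900 μL = 1.55 mL total → factor 1.55/0.65 = 2.3846
Step 2: 15 μL + 700 μL = 715 μL total → factor 715/15 = 47.667
Step 3: 140 μL brought to 11.8 mL → factor 11800/140 = 84.286
Overall dilution factor = 2.3846 × 47.667 × 84.286 = 9580.5
Stock = 0.209 μM × 9580.5 = 2002 μM = 2.00 mM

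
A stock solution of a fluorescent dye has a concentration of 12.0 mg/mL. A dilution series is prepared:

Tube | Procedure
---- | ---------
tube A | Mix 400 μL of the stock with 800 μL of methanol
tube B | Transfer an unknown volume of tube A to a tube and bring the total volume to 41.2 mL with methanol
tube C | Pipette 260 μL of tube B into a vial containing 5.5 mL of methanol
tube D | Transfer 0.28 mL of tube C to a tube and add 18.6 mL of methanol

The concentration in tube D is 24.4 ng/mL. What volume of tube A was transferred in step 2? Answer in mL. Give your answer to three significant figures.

Step 1: 400 μL + 800 μL = 1200 μL total → factor 1200/400 = 3
Step 2: v brought to 41.2 mL → factor = 41.2 mL/v
Step 3: 260 μL + 5.5 mL = 5760 μL total → factor 5760/260 = 22.154
Step 4: 0.28 mL + 18.6 mL = 18.88 mL total → factor 18.88/0.28 = 67.429
Product of known-step factors = 4481.4
Overall factor = 12.0 mg/mL / (24.4 ng/mL) = 4.918 × 10^5
Step-2 factor = 4.918 × 10^5 / 4481.4 = 109.74
v = 41.2 mL / 109.74 = 0.375 mL

0.375 mL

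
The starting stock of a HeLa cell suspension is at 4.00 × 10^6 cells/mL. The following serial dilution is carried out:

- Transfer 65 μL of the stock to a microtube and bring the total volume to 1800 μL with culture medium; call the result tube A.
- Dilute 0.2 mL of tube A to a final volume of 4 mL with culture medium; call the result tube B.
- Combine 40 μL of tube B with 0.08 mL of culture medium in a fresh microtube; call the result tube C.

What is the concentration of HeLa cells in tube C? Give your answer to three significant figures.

2.41 × 10^3 cells/mL

Step 1: 65 μL brought to 1800 μL → factor 1800/65 = 27.692
Step 2: 0.2 mL brought to 4 mL → factor 4/0.2 = 20
Step 3: 40 μL + 0.08 mL = 120 μL total → factor 120/40 = 3
Overall dilution factor = 27.692 × 20 × 3 = 1661.5
Final = 4.00 × 10^6 cells/mL / 1661.5 = 2.41 × 10^3 cells/mL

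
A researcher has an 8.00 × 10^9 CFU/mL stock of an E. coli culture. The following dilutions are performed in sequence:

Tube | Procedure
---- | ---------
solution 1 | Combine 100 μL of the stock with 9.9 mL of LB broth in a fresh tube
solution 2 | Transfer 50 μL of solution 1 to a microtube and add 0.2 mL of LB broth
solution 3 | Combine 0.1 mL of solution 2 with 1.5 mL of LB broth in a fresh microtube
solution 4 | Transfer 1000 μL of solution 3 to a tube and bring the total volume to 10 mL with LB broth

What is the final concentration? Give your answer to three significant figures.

Step 1: 100 μL + 9.9 mL = 10000 μL total → factor 10000/100 = 100
Step 2: 50 μL + 0.2 mL = 250 μL total → factor 250/50 = 5
Step 3: 0.1 mL + 1.5 mL = 1.6 mL total → factor 1.6/0.1 = 16
Step 4: 1000 μL brought to 10 mL → factor 10000/1000 = 10
Overall dilution factor = 100 × 5 × 16 × 10 = 80000
Final = 8.00 × 10^9 CFU/mL / 80000 = 1.00 × 10^5 CFU/mL

1.00 × 10^5 CFU/mL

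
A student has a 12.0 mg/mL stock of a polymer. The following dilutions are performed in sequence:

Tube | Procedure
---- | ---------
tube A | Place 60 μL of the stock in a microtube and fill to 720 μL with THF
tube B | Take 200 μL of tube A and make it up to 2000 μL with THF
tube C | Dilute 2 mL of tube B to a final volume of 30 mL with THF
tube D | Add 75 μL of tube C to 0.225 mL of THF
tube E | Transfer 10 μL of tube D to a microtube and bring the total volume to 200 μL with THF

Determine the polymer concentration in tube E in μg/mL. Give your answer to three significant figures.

Step 1: 60 μL brought to 720 μL → factor 720/60 = 12
Step 2: 200 μL brought to 2000 μL → factor 2000/200 = 10
Step 3: 2 mL brought to 30 mL → factor 30/2 = 15
Step 4: 75 μL + 0.225 mL = 300 μL total → factor 300/75 = 4
Step 5: 10 μL brought to 200 μL → factor 200/10 = 20
Overall dilution factor = 12 × 10 × 15 × 4 × 20 = 1.44 × 10^5
Final = 12.0 mg/mL / 1.44 × 10^5 = 8.333 × 10^-5 mg/mL = 0.0833 μg/mL

0.0833 μg/mL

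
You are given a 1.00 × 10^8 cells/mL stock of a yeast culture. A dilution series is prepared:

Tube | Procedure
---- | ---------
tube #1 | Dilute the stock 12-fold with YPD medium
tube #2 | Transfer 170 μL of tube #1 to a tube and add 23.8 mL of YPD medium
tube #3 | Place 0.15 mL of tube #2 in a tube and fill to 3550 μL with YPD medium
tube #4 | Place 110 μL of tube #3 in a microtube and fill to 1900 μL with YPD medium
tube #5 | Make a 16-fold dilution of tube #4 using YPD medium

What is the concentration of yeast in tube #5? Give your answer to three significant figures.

9.04 cells/mL

Step 1: 12-fold → factor 12
Step 2: 170 μL + 23.8 mL = 23970 μL total → factor 23970/170 = 141
Step 3: 0.15 mL brought to 3550 μL → factor 3.55/0.15 = 23.667
Step 4: 110 μL brought to 1900 μL → factor 1900/110 = 17.273
Step 5: 16-fold → factor 16
Overall dilution factor = 12 × 141 × 23.667 × 17.273 × 16 = 1.1067 × 10^7
Final = 1.00 × 10^8 cells/mL / 1.1067 × 10^7 = 9.04 cells/mL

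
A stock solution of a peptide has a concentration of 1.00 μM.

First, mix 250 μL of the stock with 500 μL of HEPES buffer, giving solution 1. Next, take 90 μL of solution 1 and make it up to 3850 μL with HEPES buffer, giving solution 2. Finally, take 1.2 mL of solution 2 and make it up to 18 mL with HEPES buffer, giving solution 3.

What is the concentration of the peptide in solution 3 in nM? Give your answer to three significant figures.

Step 1: 250 μL + 500 μL = 750 μL total → factor 750/250 = 3
Step 2: 90 μL brought to 3850 μL → factor 3850/90 = 42.778
Step 3: 1.2 mL brought to 18 mL → factor 18/1.2 = 15
Overall dilution factor = 3 × 42.778 × 15 = 1925
Final = 1.00 μM / 1925 = 0.0005195 μM = 0.519 nM

0.519 nM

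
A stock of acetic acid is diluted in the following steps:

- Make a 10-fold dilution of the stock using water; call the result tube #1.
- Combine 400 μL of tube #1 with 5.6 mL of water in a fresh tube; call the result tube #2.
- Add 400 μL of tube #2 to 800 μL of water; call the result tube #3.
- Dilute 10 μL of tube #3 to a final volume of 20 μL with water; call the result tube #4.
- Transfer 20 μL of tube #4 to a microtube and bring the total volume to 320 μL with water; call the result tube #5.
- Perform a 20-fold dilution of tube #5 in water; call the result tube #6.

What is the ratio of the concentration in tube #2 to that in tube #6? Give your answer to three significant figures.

Step 1: 10-fold → factor 10
Step 2: 400 μL + 5.6 mL = 6000 μL total → factor 6000/400 = 15
Step 3: 400 μL + 800 μL = 1200 μL total → factor 1200/400 = 3
Step 4: 10 μL brought to 20 μL → factor 20/10 = 2
Step 5: 20 μL brought to 320 μL → factor 320/20 = 16
Step 6: 20-fold → factor 20
Dilution factor to tube #2 = 150; to tube #6 = 2.88 × 10^5
[tube #2]/[tube #6] = (factor to tube #6)/(factor to tube #2) = 2.88 × 10^5/150 = 1.92 × 10^3

1.92 × 10^3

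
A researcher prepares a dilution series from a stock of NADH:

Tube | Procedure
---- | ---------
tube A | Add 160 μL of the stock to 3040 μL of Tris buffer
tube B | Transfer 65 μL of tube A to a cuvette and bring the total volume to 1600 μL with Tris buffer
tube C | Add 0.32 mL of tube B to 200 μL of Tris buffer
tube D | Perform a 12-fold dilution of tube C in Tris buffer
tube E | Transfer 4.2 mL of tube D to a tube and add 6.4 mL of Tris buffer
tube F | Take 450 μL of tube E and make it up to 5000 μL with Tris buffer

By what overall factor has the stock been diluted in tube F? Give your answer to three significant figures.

2.69 × 10^5

Step 1: 160 μL + 3040 μL = 3200 μL total → factor 3200/160 = 20
Step 2: 65 μL brought to 1600 μL → factor 1600/65 = 24.615
Step 3: 0.32 mL + 200 μL = 0.52 mL total → factor 0.52/0.32 = 1.625
Step 4: 12-fold → factor 12
Step 5: 4.2 mL + 6.4 mL = 10.6 mL total → factor 10.6/4.2 = 2.5238
Step 6: 450 μL brought to 5000 μL → factor 5000/450 = 11.111
Overall dilution factor = 20 × 24.615 × 1.625 × 12 × 2.5238 × 11.111 = 2.6921 × 10^5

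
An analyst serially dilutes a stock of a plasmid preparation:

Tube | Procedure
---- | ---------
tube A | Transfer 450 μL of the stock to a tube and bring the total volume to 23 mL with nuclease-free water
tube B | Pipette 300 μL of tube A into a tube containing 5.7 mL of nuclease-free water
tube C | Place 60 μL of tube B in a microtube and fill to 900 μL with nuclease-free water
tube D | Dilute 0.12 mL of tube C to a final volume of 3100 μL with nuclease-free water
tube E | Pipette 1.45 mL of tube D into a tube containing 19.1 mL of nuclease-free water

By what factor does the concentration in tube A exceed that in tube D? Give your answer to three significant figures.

7.75 × 10^3

Step 1: 450 μL brought to 23 mL → factor 23000/450 = 51.111
Step 2: 300 μL + 5.7 mL = 6000 μL total → factor 6000/300 = 20
Step 3: 60 μL brought to 900 μL → factor 900/60 = 15
Step 4: 0.12 mL brought to 3100 μL → factor 3.1/0.12 = 25.833
Dilution factor to tube A = 51.111; to tube D = 3.9611 × 10^5
[tube A]/[tube D] = (factor to tube D)/(factor to tube A) = 3.9611 × 10^5/51.111 = 7.75 × 10^3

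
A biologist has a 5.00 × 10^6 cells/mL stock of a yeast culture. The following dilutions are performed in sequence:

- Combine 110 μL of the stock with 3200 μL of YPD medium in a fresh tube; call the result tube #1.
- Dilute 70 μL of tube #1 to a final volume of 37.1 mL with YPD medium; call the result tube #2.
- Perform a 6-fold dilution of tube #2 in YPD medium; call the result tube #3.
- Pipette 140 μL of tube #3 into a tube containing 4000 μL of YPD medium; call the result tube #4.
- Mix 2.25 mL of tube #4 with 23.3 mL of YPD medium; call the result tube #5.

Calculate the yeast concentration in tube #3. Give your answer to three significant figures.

Step 1: 110 μL + 3200 μL = 3310 μL total → factor 3310/110 = 30.091
Step 2: 70 μL brought to 37.1 mL → factor 37100/70 = 530
Step 3: 6-fold → factor 6
Dilution factor through tube #3 = 30.091 × 530 × 6 = 95689
[tube #3] = 5.00 × 10^6 cells/mL / 95689 = 52.3 cells/mL

52.3 cells/mL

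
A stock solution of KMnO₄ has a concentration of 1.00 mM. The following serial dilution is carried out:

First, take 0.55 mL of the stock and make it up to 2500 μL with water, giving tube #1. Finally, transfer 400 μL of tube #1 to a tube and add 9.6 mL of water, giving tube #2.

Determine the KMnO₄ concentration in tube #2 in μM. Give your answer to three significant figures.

Step 1: 0.55 mL brought to 2500 μL → factor 2.5/0.55 = 4.5455
Step 2: 400 μL + 9.6 mL = 10000 μL total → factor 10000/400 = 25
Overall dilution factor = 4.5455 × 25 = 113.64
Final = 1.00 mM / 113.64 = 0.008800 mM = 8.80 μM

8.80 μM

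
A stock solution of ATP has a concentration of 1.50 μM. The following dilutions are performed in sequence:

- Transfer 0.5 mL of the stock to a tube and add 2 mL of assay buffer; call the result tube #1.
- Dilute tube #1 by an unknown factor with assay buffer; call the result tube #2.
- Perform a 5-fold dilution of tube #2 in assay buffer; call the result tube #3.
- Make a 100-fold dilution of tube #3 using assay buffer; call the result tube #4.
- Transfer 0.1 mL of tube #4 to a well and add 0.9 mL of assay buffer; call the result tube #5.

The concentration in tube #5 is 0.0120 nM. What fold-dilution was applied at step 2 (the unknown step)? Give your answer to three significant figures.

Step 1: 0.5 mL + 2 mL = 2.5 mL total → factor 2.5/0.5 = 5
Step 2: unknown factor x
Step 3: 5-fold → factor 5
Step 4: 100-fold → factor 100
Step 5: 0.1 mL + 0.9 mL = 1 mL total → factor 1/0.1 = 10
Product of known-step factors = 25000
Overall factor = 1.50 μM / (0.0120 nM) = 1.25 × 10^5
x = 1.25 × 10^5 / 25000 = 5.00

5.00-fold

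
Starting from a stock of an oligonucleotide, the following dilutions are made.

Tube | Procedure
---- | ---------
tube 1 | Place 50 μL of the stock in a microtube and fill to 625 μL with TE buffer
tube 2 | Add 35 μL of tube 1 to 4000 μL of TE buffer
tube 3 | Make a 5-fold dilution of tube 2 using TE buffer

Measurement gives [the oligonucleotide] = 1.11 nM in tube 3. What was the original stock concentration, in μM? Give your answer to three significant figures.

Step 1: 50 μL brought to 625 μL → factor 625/50 = 12.5
Step 2: 35 μL + 4000 μL = 4035 μL total → factor 4035/35 = 115.29
Step 3: 5-fold → factor 5
Overall dilution factor = 12.5 × 115.29 × 5 = 7205.4
Stock = 1.11 nM × 7205.4 = 7998 nM = 8.00 μM

8.00 μM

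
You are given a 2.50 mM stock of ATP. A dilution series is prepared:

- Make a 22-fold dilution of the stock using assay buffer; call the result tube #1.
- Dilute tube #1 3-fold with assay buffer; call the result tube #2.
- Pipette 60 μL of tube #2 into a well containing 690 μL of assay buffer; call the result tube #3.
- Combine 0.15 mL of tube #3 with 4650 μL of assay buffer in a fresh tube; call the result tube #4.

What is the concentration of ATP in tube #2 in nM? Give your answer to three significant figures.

3.79 × 10^4 nM

Step 1: 22-fold → factor 22
Step 2: 3-fold → factor 3
Dilution factor through tube #2 = 22 × 3 = 66
[tube #2] = 2.50 mM / 66 = 0.03788 mM = 3.79 × 10^4 nM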